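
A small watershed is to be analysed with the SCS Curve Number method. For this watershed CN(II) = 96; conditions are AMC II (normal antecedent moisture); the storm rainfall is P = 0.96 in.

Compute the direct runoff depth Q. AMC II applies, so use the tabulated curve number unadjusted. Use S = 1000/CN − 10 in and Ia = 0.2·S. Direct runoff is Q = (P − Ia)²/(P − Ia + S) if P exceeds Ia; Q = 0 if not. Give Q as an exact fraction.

CN(II) = 96; AMC II needs no correction.
Max retention: S = 1000/96 − 10 = 5/12 in (≈ 0.417 in)
Ia = 0.2·(5/12) = 1/12 in ≈ 0.083 in
Since P=0.960 > Ia=0.083: effective rainfall P−Ia = 263/300 in
Q = (263/300)²/((263/300) + 5/12) = (69169/90000)/(97/75) = 69169/116400 in ≈ 0.594 in

Q = 69169/116400 in ≈ 0.594 in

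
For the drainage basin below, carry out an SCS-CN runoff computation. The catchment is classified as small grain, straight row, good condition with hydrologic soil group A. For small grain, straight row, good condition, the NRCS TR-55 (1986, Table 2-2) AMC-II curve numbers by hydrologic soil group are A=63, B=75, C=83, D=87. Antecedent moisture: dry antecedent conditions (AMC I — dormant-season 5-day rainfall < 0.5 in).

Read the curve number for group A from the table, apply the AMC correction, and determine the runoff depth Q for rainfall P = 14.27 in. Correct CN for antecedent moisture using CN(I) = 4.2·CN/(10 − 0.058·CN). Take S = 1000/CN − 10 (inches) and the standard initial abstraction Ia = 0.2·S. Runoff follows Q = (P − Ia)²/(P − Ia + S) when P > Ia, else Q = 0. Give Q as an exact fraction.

NRCS table: small grain, straight row, good condition, soil group A → CN(II) = 63
CN(I) from CN(II)=63: (4.2·63)/(10 − 0.058·63) = 132300/3173 ≈ 41.696
Retention S: 1000/CN − 10 with CN=41.696 → S = 18500/1323 ≈ 13.983 in
Initial abstraction Ia = S/5 = (18500/1323)/5 = 3700/1323 ≈ 2.797 in
Since P=14.270 > Ia=2.797: effective rainfall P−Ia = 1517921/132300 in
Q = (1517921/132300)²/((1517921/132300) + 18500/1323) = (2304084162241/17503290000)/(3367921/132300) = 2304084162241/445575948300 in ≈ 5.171 in

Q = 2304084162241/445575948300 in ≈ 5.171 in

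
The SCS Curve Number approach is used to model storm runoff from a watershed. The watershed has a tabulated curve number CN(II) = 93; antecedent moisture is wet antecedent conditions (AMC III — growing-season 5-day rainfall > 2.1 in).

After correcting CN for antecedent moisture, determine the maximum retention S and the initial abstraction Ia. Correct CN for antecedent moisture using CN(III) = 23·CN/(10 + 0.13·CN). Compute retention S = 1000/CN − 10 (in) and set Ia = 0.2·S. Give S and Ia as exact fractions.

S = 700/2139 in ≈ 0.327 in; Ia = 140/2139 in ≈ 0.065 in

Adjust CN=93 to AMC III: 23·93/(10 + 0.13·93) → 2139 ÷ (2209/100) = 213900/2209 ≈ 96.831
S = 1000/(213900/2209) − 10 = 700/2139 in ≈ 0.327 in
Ia = 0.2S: 0.2·0.327 = 0.065 in (exactly 140/2139)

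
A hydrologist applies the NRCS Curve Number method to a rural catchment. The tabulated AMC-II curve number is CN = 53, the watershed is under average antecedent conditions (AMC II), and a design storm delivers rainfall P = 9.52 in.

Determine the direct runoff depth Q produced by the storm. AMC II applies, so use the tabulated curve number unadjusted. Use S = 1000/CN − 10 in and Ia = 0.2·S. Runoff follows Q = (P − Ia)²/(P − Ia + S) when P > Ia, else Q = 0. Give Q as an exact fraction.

CN(II) = 53; AMC II needs no correction.
Retention S: 1000/CN − 10 with CN=53.000 → S = 470/53 ≈ 8.868 in
Ia = 0.2·(470/53) = 94/53 in ≈ 1.774 in
Since P=9.520 > Ia=1.774: effective rainfall P−Ia = 10264/1325 in
Q: (10264/1325)² ÷ (22014/1325) = 52674848/14584275 in (≈ 3.612 in)

Q = 52674848/14584275 in ≈ 3.612 in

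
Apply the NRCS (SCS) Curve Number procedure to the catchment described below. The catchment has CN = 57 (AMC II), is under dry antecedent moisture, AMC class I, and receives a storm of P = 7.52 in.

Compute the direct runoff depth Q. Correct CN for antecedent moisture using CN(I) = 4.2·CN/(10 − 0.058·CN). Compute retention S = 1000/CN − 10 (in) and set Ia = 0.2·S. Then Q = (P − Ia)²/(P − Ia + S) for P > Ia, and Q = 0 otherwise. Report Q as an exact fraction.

CN(I) from CN(II)=57: (4.2·57)/(10 − 0.058·57) = 119700/3347 ≈ 35.763
Max retention: S = 1000/(119700/3347) − 10 = 21500/1197 in (≈ 17.962 in)
Initial abstraction Ia = S/5 = (21500/1197)/5 = 4300/1197 ≈ 3.592 in
Since P=7.520 > Ia=3.592: effective rainfall P−Ia = 117536/29925 in
Q = (117536/29925)²/((117536/29925) + 21500/1197) = (13814711296/895505625)/(655036/29925) = 3453677824/4900488075 in ≈ 0.705 in

Q = 3453677824/4900488075 in ≈ 0.705 in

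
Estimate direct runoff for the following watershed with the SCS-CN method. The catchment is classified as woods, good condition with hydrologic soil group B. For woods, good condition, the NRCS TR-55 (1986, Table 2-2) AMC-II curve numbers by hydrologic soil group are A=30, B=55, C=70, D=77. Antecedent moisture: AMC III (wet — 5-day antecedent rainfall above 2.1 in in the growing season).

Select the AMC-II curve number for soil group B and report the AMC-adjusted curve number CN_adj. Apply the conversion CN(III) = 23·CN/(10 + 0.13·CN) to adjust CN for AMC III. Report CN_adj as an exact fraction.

NRCS table: woods, good condition, soil group B → CN(II) = 55
CN(III) from CN(II)=55: (23·55)/(10 + 0.13·55) = 25300/343 ≈ 73.761

CN_adj = 25300/343 ≈ 73.761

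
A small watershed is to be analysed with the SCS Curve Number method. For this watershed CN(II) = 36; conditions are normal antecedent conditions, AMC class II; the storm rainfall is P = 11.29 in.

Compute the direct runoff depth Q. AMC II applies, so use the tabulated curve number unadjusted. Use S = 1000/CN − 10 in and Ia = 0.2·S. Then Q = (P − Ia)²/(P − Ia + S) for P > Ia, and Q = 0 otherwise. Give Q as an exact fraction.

Q = 48455521/20664900 in ≈ 2.345 in

CN(II) = 36; AMC II needs no correction.
Max retention: S = 1000/36 − 10 = 160/9 in (≈ 17.778 in)
Ia = 0.2S: 0.2·17.778 = 3.556 in (exactly 32/9)
P − Ia = 11.290 − 3.556 = 6961/900 ≈ 7.734 in (> 0, runoff occurs)
Q = (6961/900)²/((6961/900) + 160/9) = (48455521/810000)/(22961/900) = 48455521/20664900 in ≈ 2.345 in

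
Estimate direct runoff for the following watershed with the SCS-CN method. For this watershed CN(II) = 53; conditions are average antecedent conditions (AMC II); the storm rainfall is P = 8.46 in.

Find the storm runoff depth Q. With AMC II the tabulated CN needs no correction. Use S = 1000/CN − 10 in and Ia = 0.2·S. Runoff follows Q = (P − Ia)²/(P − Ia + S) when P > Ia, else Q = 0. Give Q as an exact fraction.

CN(II) = 53; AMC II needs no correction.
S = 1000/53 − 10 = 470/53 in ≈ 8.868 in
Ia = 0.2S: 0.2·8.868 = 1.774 in (exactly 94/53)
Excess rainfall: 8.460 − 1.774 = 6.686 in; P > Ia so Q > 0
Q = (17719/2650)²/((17719/2650) + 470/53) = (313962961/7022500)/(41219/2650) = 6680063/2324050 in ≈ 2.874 in

Q = 6680063/2324050 in ≈ 2.874 in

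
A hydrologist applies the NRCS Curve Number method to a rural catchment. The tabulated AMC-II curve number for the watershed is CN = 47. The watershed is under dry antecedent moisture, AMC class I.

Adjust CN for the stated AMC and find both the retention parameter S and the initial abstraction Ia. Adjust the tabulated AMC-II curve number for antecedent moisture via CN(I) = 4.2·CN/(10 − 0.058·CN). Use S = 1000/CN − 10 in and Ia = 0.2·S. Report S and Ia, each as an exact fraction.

CN(I) from CN(II)=47: (4.2·47)/(10 − 0.058·47) = 98700/3637 ≈ 27.138
Max retention: S = 1000/(98700/3637) − 10 = 26500/987 in (≈ 26.849 in)
Initial abstraction Ia = S/5 = (26500/987)/5 = 5300/987 ≈ 5.370 in

S = 26500/987 in ≈ 26.849 in; Ia = 5300/987 in ≈ 5.370 in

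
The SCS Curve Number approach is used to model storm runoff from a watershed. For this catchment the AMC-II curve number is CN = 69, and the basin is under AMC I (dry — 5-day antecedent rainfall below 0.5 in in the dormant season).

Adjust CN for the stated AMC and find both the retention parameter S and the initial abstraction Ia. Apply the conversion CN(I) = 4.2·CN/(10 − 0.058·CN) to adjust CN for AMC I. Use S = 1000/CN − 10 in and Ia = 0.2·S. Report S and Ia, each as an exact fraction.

S = 15500/1449 in ≈ 10.697 in; Ia = 3100/1449 in ≈ 2.139 in

CN(I) from CN(II)=69: (4.2·69)/(10 − 0.058·69) = 144900/2999 ≈ 48.316
S = 1000/(144900/2999) − 10 = 15500/1449 in ≈ 10.697 in
Ia = 0.2·(15500/1449) = 3100/1449 in ≈ 2.139 in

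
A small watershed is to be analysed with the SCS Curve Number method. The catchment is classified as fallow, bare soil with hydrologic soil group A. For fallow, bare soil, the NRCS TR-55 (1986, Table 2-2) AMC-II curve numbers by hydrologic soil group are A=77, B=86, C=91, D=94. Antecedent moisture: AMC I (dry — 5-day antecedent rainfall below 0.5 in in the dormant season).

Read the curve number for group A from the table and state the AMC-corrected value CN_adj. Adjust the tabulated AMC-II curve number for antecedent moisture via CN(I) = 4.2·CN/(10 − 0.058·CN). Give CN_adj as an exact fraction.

NRCS table: fallow, bare soil, soil group A → CN(II) = 77
Adjust CN=77 to AMC I: 4.2·77/(10 − 0.058·77) → (1617/5) ÷ (2767/500) = 161700/2767 ≈ 58.439

CN_adj = 161700/2767 ≈ 58.439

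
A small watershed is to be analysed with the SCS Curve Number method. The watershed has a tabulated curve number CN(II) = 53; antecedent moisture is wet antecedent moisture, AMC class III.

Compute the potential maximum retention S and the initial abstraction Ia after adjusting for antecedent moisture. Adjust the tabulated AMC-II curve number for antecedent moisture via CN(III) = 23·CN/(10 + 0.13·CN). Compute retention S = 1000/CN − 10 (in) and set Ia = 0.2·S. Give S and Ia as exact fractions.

S = 4700/1219 in ≈ 3.856 in; Ia = 940/1219 in ≈ 0.771 in

Adjust CN=53 to AMC III: 23·53/(10 + 0.13·53) → 1219 ÷ (1689/100) = 121900/1689 ≈ 72.173
Max retention: S = 1000/(121900/1689) − 10 = 4700/1219 in (≈ 3.856 in)
Initial abstraction Ia = S/5 = (4700/1219)/5 = 940/1219 ≈ 0.771 in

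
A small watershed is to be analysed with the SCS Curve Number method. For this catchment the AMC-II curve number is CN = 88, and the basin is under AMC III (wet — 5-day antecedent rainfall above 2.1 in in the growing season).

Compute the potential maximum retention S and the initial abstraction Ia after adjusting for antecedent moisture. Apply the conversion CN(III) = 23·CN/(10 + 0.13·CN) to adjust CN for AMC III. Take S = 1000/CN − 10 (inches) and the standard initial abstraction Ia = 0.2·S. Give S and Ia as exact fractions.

S = 150/253 in ≈ 0.593 in; Ia = 30/253 in ≈ 0.119 in

CN(III) from CN(II)=88: (23·88)/(10 + 0.13·88) = 6325/67 ≈ 94.403
Retention S: 1000/CN − 10 with CN=94.403 → S = 150/253 ≈ 0.593 in
Initial abstraction Ia = S/5 = (150/253)/5 = 30/253 ≈ 0.119 in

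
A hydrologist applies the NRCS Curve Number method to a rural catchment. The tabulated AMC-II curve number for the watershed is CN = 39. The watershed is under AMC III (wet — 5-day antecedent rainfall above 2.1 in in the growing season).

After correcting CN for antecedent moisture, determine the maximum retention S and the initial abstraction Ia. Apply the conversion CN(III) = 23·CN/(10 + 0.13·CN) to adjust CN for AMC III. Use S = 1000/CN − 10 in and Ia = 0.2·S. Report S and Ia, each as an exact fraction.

S = 6100/897 in ≈ 6.800 in; Ia = 1220/897 in ≈ 1.360 in

Wet (AMC III): CN(III) = 23·39/(10 + 0.13·39) = 897/(1507/100) = 89700/1507 ≈ 59.522
Max retention: S = 1000/(89700/1507) − 10 = 6100/897 in (≈ 6.800 in)
Ia = 0.2·(6100/897) = 1220/897 in ≈ 1.360 in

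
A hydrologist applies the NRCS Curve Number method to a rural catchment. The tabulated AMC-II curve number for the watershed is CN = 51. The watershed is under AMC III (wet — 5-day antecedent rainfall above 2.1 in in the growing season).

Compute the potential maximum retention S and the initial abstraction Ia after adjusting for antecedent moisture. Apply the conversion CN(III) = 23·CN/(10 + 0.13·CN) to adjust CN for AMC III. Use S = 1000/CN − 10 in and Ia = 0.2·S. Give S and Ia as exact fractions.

Wet (AMC III): CN(III) = 23·51/(10 + 0.13·51) = 1173/(1663/100) = 117300/1663 ≈ 70.535
S = 1000/(117300/1663) − 10 = 4900/1173 in ≈ 4.177 in
Initial abstraction Ia = S/5 = (4900/1173)/5 = 980/1173 ≈ 0.835 in

S = 4900/1173 in ≈ 4.177 in; Ia = 980/1173 in ≈ 0.835 in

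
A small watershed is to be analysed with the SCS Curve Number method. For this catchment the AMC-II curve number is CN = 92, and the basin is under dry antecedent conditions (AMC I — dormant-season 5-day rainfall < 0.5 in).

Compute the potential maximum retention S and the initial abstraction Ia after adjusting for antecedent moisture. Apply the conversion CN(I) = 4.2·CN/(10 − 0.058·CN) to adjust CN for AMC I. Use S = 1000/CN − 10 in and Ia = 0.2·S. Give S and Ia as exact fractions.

Adjust CN=92 to AMC I: 4.2·92/(10 − 0.058·92) → (1932/5) ÷ (583/125) = 48300/583 ≈ 82.847
Retention S: 1000/CN − 10 with CN=82.847 → S = 1000/483 ≈ 2.070 in
Ia = 0.2·(1000/483) = 200/483 in ≈ 0.414 in

S = 1000/483 in ≈ 2.070 in; Ia = 200/483 in ≈ 0.414 in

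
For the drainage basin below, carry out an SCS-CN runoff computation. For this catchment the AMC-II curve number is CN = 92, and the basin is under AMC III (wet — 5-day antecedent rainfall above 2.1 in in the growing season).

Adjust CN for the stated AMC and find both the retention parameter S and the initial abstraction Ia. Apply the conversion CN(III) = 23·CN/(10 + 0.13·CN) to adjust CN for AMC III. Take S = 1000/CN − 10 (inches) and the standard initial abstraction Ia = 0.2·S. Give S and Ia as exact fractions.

Wet (AMC III): CN(III) = 23·92/(10 + 0.13·92) = 2116/(549/25) = 52900/549 ≈ 96.357
S = 1000/(52900/549) − 10 = 200/529 in ≈ 0.378 in
Initial abstraction Ia = S/5 = (200/529)/5 = 40/529 ≈ 0.076 in

S = 200/529 in ≈ 0.378 in; Ia = 40/529 in ≈ 0.076 in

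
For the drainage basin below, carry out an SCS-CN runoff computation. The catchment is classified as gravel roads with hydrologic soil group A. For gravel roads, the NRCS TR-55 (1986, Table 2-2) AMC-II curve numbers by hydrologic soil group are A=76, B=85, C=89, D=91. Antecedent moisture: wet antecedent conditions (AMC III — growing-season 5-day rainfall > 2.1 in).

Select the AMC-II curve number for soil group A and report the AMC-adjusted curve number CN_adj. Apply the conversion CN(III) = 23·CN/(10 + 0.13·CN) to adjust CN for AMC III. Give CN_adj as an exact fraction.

NRCS table: gravel roads, soil group A → CN(II) = 76
CN(III) from CN(II)=76: (23·76)/(10 + 0.13·76) = 43700/497 ≈ 87.928

CN_adj = 43700/497 ≈ 87.928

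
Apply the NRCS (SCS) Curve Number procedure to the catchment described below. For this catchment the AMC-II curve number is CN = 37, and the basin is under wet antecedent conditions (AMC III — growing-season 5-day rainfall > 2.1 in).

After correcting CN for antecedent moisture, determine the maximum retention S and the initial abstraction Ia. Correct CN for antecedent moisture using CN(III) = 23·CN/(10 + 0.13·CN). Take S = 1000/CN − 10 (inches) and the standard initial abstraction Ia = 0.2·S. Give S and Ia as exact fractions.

S = 6300/851 in ≈ 7.403 in; Ia = 1260/851 in ≈ 1.481 in

Wet (AMC III): CN(III) = 23·37/(10 + 0.13·37) = 851/(1481/100) = 85100/1481 ≈ 57.461
Retention S: 1000/CN − 10 with CN=57.461 → S = 6300/851 ≈ 7.403 in
Ia = 0.2·(6300/851) = 1260/851 in ≈ 1.481 in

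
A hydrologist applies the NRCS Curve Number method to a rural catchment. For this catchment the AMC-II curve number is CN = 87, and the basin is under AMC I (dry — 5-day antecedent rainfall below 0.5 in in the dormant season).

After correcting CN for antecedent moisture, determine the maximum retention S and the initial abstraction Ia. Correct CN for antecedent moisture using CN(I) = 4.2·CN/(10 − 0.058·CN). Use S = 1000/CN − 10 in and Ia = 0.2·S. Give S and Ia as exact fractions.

S = 6500/1827 in ≈ 3.558 in; Ia = 1300/1827 in ≈ 0.712 in

Adjust CN=87 to AMC I: 4.2·87/(10 − 0.058·87) → (1827/5) ÷ (2477/500) = 182700/2477 ≈ 73.759
Retention S: 1000/CN − 10 with CN=73.759 → S = 6500/1827 ≈ 3.558 in
Ia = 0.2·(6500/1827) = 1300/1827 in ≈ 0.712 in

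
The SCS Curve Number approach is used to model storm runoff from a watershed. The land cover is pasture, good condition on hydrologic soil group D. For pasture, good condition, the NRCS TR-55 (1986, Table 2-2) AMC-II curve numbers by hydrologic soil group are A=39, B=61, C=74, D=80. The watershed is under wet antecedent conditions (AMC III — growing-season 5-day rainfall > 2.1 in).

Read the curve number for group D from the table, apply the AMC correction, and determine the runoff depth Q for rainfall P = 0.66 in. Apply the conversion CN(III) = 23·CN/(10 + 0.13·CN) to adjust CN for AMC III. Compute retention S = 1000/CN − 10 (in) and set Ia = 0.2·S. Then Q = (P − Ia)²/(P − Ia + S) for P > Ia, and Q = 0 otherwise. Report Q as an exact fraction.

Q = 259081/2022850 in ≈ 0.128 in

NRCS table: pasture, good condition, soil group D → CN(II) = 80
CN(III) from CN(II)=80: (23·80)/(10 + 0.13·80) = 4600/51 ≈ 90.196
S = 1000/(4600/51) − 10 = 25/23 in ≈ 1.087 in
Ia = 0.2S: 0.2·1.087 = 0.217 in (exactly 5/23)
Excess rainfall: 0.660 − 0.217 = 0.443 in; P > Ia so Q > 0
Runoff Q = (P−Ia)²/(P−Ia+S) = (0.443)²/(0.443+1.087) = 259081/2022850 ≈ 0.128 in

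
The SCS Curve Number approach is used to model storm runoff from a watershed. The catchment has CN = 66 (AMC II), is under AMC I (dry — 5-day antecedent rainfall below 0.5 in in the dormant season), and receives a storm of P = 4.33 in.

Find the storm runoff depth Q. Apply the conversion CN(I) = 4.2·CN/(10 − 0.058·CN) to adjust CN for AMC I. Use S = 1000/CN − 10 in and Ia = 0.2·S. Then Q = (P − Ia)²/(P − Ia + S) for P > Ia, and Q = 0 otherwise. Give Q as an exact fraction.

Dry (AMC I): CN(I) = 4.2·66/(10 − 0.058·66) = (1386/5)/(1543/250) = 69300/1543 ≈ 44.913
Retention S: 1000/CN − 10 with CN=44.913 → S = 8500/693 ≈ 12.266 in
Initial abstraction Ia = S/5 = (8500/693)/5 = 1700/693 ≈ 2.453 in
Excess rainfall: 4.330 − 2.453 = 1.877 in; P > Ia so Q > 0
Q: (130069/69300)² ÷ (980069/69300) = 16917944761/67918781700 in (≈ 0.249 in)

Q = 16917944761/67918781700 in ≈ 0.249 in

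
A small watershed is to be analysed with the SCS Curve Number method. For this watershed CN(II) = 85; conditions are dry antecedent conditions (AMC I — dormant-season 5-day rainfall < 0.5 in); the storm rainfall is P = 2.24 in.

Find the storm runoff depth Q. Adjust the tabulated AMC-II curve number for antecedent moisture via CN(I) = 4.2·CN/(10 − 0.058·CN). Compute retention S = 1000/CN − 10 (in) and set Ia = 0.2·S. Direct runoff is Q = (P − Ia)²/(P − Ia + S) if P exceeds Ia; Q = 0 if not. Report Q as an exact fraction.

CN(I) from CN(II)=85: (4.2·85)/(10 − 0.058·85) = 11900/169 ≈ 70.414
S = 1000/(11900/169) − 10 = 500/119 in ≈ 4.202 in
Ia = 0.2·(500/119) = 100/119 in ≈ 0.840 in
Since P=2.240 > Ia=0.840: effective rainfall P−Ia = 4164/2975 in
Q = (4164/2975)²/((4164/2975) + 500/119) = (17338896/8850625)/(16664/2975) = 2167362/6196925 in ≈ 0.350 in

Q = 2167362/6196925 in ≈ 0.350 in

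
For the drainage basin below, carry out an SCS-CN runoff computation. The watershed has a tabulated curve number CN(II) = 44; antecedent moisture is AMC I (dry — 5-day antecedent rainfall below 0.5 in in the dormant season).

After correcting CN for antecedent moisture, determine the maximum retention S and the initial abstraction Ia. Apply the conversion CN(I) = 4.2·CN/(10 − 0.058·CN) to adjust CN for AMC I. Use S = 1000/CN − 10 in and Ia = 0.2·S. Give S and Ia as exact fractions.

S = 1000/33 in ≈ 30.303 in; Ia = 200/33 in ≈ 6.061 in

CN(I) from CN(II)=44: (4.2·44)/(10 − 0.058·44) = 3300/133 ≈ 24.812
Retention S: 1000/CN − 10 with CN=24.812 → S = 1000/33 ≈ 30.303 in
Ia = 0.2S: 0.2·30.303 = 6.061 in (exactly 200/33)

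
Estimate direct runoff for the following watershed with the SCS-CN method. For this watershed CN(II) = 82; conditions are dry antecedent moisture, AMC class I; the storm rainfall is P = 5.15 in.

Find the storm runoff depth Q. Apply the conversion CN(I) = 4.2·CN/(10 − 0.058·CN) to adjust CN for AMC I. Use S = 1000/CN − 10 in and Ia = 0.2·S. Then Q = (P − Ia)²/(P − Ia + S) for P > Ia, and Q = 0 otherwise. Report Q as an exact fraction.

Adjust CN=82 to AMC I: 4.2·82/(10 − 0.058·82) → (1722/5) ÷ (1311/250) = 28700/437 ≈ 65.675
Retention S: 1000/CN − 10 with CN=65.675 → S = 1500/287 ≈ 5.226 in
Ia = 0.2S: 0.2·5.226 = 1.045 in (exactly 300/287)
P − Ia = 5.150 − 1.045 = 23561/5740 ≈ 4.105 in (> 0, runoff occurs)
Q = (23561/5740)²/((23561/5740) + 1500/287) = (555120721/32947600)/(53561/5740) = 555120721/307440140 in ≈ 1.806 in

Q = 555120721/307440140 in ≈ 1.806 in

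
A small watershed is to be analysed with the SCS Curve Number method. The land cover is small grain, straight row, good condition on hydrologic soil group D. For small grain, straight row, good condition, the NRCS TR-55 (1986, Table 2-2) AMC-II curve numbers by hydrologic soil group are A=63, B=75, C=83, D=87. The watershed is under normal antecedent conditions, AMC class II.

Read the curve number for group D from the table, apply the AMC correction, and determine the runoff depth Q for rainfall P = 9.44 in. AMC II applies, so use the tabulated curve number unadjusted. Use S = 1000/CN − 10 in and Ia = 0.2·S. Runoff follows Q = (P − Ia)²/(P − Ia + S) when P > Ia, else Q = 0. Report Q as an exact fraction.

Q = 98823481/12578025 in ≈ 7.857 in

NRCS table: small grain, straight row, good condition, soil group D → CN(II) = 87
AMC II — tabulated CN = 87 applies directly.
S = 1000/87 − 10 = 130/87 in ≈ 1.494 in
Ia = 0.2·(130/87) = 26/87 in ≈ 0.299 in
P − Ia = 9.440 − 0.299 = 19882/2175 ≈ 9.141 in (> 0, runoff occurs)
Runoff Q = (P−Ia)²/(P−Ia+S) = (9.141)²/(9.141+1.494) = 98823481/12578025 ≈ 7.857 in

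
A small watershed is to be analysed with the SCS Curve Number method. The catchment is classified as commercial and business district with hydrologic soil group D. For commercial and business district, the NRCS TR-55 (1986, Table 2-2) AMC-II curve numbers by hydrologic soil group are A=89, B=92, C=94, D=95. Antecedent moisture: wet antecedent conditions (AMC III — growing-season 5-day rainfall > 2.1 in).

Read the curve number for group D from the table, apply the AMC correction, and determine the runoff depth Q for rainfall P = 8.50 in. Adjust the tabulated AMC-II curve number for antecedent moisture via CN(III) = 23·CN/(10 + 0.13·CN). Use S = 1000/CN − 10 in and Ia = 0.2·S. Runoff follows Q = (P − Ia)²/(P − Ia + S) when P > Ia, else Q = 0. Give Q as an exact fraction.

Q = 54597321/6632786 in ≈ 8.231 in

NRCS table: commercial and business district, soil group D → CN(II) = 95
CN(III) from CN(II)=95: (23·95)/(10 + 0.13·95) = 43700/447 ≈ 97.763
Max retention: S = 1000/(43700/447) − 10 = 100/437 in (≈ 0.229 in)
Initial abstraction Ia = S/5 = (100/437)/5 = 20/437 ≈ 0.046 in
P − Ia = 8.500 − 0.046 = 7389/874 ≈ 8.454 in (> 0, runoff occurs)
Q: (7389/874)² ÷ (7589/874) = 54597321/6632786 in (≈ 8.231 in)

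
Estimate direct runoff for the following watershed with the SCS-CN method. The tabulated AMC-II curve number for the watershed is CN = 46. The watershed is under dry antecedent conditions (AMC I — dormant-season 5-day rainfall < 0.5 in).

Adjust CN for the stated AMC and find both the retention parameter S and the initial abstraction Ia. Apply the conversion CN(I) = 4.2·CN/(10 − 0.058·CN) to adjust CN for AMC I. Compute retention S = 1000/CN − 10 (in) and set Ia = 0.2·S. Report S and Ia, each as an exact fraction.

S = 4500/161 in ≈ 27.950 in; Ia = 900/161 in ≈ 5.590 in

Adjust CN=46 to AMC I: 4.2·46/(10 − 0.058·46) → (966/5) ÷ (1833/250) = 16100/611 ≈ 26.350
S = 1000/(16100/611) − 10 = 4500/161 in ≈ 27.950 in
Initial abstraction Ia = S/5 = (4500/161)/5 = 900/161 ≈ 5.590 in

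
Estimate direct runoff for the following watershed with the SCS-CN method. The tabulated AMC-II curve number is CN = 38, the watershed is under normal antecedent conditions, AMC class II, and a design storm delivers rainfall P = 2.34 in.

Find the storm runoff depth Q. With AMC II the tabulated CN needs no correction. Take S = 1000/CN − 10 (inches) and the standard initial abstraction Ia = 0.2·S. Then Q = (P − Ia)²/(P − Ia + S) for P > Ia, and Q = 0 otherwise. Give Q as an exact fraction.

AMC II — tabulated CN = 38 applies directly.
Max retention: S = 1000/38 − 10 = 310/19 in (≈ 16.316 in)
Ia = 0.2S: 0.2·16.316 = 3.263 in (exactly 62/19)
P = 2.340 ≤ Ia = 3.263 in: entire storm abstracted, Q = 0.

Q = 0 in ≈ 0.000 in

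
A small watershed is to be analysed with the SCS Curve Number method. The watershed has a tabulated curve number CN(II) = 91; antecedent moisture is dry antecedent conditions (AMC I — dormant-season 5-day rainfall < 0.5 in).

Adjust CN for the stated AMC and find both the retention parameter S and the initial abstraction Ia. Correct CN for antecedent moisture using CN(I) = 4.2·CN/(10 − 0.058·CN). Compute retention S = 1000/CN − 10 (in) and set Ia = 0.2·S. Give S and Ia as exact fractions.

Dry (AMC I): CN(I) = 4.2·91/(10 − 0.058·91) = (1911/5)/(2361/500) = 63700/787 ≈ 80.940
Max retention: S = 1000/(63700/787) − 10 = 1500/637 in (≈ 2.355 in)
Ia = 0.2·(1500/637) = 300/637 in ≈ 0.471 in

S = 1500/637 in ≈ 2.355 in; Ia = 300/637 in ≈ 0.471 in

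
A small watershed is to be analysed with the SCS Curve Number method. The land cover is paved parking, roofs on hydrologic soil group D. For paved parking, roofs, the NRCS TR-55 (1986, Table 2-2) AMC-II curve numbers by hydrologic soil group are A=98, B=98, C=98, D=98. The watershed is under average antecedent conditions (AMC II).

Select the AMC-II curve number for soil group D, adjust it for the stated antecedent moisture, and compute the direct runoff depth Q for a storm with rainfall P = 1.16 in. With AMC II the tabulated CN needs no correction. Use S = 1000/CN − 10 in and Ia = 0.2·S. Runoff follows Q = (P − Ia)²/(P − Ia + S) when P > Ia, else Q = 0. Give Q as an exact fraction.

NRCS table: paved parking, roofs, soil group D → CN(II) = 98
CN(II) = 98; AMC II needs no correction.
Max retention: S = 1000/98 − 10 = 10/49 in (≈ 0.204 in)
Ia = 0.2·(10/49) = 2/49 in ≈ 0.041 in
P − Ia = 1.160 − 0.041 = 1371/1225 ≈ 1.119 in (> 0, runoff occurs)
Q = (1371/1225)²/((1371/1225) + 10/49) = (1879641/1500625)/(1621/1225) = 1879641/1985725 in ≈ 0.947 in

Q = 1879641/1985725 in ≈ 0.947 in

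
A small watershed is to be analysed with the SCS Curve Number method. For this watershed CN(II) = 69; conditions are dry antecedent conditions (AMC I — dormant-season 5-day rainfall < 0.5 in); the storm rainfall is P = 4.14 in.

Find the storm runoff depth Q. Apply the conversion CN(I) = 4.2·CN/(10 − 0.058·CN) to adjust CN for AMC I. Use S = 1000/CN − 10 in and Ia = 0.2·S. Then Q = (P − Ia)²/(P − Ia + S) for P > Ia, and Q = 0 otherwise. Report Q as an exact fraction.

Adjust CN=69 to AMC I: 4.2·69/(10 − 0.058·69) → (1449/5) ÷ (2999/500) = 144900/2999 ≈ 48.316
S = 1000/(144900/2999) − 10 = 15500/1449 in ≈ 10.697 in
Ia = 0.2S: 0.2·10.697 = 2.139 in (exactly 3100/1449)
Excess rainfall: 4.140 − 2.139 = 2.001 in; P > Ia so Q > 0
Q: (144943/72450)² ÷ (919943/72450) = 21008473249/66649870350 in (≈ 0.315 in)

Q = 21008473249/66649870350 in ≈ 0.315 in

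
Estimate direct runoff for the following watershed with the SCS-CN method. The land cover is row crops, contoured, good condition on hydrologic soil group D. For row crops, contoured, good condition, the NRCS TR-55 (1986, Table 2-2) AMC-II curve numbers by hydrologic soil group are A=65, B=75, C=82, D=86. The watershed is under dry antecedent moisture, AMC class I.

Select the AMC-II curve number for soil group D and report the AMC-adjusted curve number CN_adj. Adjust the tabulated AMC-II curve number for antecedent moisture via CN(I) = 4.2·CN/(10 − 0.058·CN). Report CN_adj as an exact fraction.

CN_adj = 12900/179 ≈ 72.067

NRCS table: row crops, contoured, good condition, soil group D → CN(II) = 86
Adjust CN=86 to AMC I: 4.2·86/(10 − 0.058·86) → (1806/5) ÷ (1253/250) = 12900/179 ≈ 72.067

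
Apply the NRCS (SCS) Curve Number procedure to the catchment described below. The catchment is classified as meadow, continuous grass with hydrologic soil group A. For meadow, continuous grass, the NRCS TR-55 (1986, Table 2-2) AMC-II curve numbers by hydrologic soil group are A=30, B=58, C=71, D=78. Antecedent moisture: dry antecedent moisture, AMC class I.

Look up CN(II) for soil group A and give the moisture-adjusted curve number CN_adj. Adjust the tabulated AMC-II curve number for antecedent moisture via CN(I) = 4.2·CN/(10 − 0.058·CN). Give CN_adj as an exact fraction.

CN_adj = 900/59 ≈ 15.254

NRCS table: meadow, continuous grass, soil group A → CN(II) = 30
CN(I) from CN(II)=30: (4.2·30)/(10 − 0.058·30) = 900/59 ≈ 15.254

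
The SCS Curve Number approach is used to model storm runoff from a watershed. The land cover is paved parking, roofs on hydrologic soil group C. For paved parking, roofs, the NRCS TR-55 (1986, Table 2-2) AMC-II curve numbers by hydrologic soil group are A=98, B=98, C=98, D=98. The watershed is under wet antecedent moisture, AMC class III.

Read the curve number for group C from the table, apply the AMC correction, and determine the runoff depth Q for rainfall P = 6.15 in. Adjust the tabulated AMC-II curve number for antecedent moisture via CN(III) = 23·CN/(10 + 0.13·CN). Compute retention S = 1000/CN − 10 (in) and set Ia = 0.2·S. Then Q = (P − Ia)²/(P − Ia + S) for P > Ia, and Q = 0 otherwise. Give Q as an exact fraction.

Q = 19105044841/3160581340 in ≈ 6.045 in

NRCS table: paved parking, roofs, soil group C → CN(II) = 98
CN(III) from CN(II)=98: (23·98)/(10 + 0.13·98) = 112700/1137 ≈ 99.120
Retention S: 1000/CN − 10 with CN=99.120 → S = 100/1127 ≈ 0.089 in
Ia = 0.2·(100/1127) = 20/1127 in ≈ 0.018 in
Since P=6.150 > Ia=0.018: effective rainfall P−Ia = 138221/22540 in
Q: (138221/22540)² ÷ (140221/22540) = 19105044841/3160581340 in (≈ 6.045 in)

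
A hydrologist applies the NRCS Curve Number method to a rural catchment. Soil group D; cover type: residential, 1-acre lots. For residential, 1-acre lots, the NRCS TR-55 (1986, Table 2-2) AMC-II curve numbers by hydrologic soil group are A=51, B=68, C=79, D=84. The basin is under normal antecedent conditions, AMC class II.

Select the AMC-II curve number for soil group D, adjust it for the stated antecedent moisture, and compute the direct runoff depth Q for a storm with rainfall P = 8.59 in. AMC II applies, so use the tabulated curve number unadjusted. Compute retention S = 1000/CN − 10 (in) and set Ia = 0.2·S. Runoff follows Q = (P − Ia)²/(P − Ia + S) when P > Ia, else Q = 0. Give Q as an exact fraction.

Q = 297183121/44601900 in ≈ 6.663 in

NRCS table: residential, 1-acre lots, soil group D → CN(II) = 84
AMC II — tabulated CN = 84 applies directly.
Retention S: 1000/CN − 10 with CN=84.000 → S = 40/21 ≈ 1.905 in
Ia = 0.2·(40/21) = 8/21 in ≈ 0.381 in
Excess rainfall: 8.590 − 0.381 = 8.209 in; P > Ia so Q > 0
Q: (17239/2100)² ÷ (21239/2100) = 297183121/44601900 in (≈ 6.663 in)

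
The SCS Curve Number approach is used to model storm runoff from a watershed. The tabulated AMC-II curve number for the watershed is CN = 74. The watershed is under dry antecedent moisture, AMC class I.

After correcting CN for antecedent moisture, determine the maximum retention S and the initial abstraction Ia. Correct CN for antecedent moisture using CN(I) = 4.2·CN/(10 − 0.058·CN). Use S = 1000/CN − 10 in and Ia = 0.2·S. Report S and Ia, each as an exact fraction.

S = 6500/777 in ≈ 8.366 in; Ia = 1300/777 in ≈ 1.673 in

Adjust CN=74 to AMC I: 4.2·74/(10 − 0.058·74) → (1554/5) ÷ (1427/250) = 77700/1427 ≈ 54.450
Max retention: S = 1000/(77700/1427) − 10 = 6500/777 in (≈ 8.366 in)
Initial abstraction Ia = S/5 = (6500/777)/5 = 1300/777 ≈ 1.673 in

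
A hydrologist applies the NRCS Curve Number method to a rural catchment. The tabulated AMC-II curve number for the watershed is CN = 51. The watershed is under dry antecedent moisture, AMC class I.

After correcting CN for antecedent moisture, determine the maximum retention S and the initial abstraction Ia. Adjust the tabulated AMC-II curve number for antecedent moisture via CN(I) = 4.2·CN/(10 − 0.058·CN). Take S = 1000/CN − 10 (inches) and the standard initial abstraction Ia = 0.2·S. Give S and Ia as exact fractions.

S = 3500/153 in ≈ 22.876 in; Ia = 700/153 in ≈ 4.575 in

CN(I) from CN(II)=51: (4.2·51)/(10 − 0.058·51) = 15300/503 ≈ 30.417
Retention S: 1000/CN − 10 with CN=30.417 → S = 3500/153 ≈ 22.876 in
Ia = 0.2S: 0.2·22.876 = 4.575 in (exactly 700/153)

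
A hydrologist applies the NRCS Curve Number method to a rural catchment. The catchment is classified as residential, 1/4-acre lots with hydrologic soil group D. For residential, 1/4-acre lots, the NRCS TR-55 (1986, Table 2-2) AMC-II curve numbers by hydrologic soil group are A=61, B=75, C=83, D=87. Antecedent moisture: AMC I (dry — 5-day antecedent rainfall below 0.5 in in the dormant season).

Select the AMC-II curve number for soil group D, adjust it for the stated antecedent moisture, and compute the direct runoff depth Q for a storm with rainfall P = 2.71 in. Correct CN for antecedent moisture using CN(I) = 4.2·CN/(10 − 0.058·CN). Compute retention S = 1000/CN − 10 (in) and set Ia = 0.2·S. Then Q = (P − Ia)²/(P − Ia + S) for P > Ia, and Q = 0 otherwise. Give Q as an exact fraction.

Q = 133310423689/185461875900 in ≈ 0.719 in

NRCS table: residential, 1/4-acre lots, soil group D → CN(II) = 87
Adjust CN=87 to AMC I: 4.2·87/(10 − 0.058·87) → (1827/5) ÷ (2477/500) = 182700/2477 ≈ 73.759
S = 1000/(182700/2477) − 10 = 6500/1827 in ≈ 3.558 in
Ia = 0.2·(6500/1827) = 1300/1827 in ≈ 0.712 in
Excess rainfall: 2.710 − 0.712 = 1.998 in; P > Ia so Q > 0
Q: (365117/182700)² ÷ (1015117/182700) = 133310423689/185461875900 in (≈ 0.719 in)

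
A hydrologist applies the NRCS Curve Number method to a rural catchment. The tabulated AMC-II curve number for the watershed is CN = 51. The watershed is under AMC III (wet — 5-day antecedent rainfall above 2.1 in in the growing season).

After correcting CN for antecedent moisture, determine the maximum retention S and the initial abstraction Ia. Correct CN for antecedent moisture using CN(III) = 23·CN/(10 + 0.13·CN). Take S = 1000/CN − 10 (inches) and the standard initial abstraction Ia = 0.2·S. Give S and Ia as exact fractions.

Adjust CN=51 to AMC III: 23·51/(10 + 0.13·51) → 1173 ÷ (1663/100) = 117300/1663 ≈ 70.535
S = 1000/(117300/1663) − 10 = 4900/1173 in ≈ 4.177 in
Ia = 0.2·(4900/1173) = 980/1173 in ≈ 0.835 in

S = 4900/1173 in ≈ 4.177 in; Ia = 980/1173 in ≈ 0.835 in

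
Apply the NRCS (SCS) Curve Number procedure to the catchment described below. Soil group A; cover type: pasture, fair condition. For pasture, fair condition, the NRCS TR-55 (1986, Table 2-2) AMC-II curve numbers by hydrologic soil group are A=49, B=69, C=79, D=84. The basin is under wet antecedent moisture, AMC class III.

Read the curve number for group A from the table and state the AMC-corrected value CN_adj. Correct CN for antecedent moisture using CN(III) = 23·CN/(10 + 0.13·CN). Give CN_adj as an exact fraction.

CN_adj = 112700/1637 ≈ 68.845

NRCS table: pasture, fair condition, soil group A → CN(II) = 49
Wet (AMC III): CN(III) = 23·49/(10 + 0.13·49) = 1127/(1637/100) = 112700/1637 ≈ 68.845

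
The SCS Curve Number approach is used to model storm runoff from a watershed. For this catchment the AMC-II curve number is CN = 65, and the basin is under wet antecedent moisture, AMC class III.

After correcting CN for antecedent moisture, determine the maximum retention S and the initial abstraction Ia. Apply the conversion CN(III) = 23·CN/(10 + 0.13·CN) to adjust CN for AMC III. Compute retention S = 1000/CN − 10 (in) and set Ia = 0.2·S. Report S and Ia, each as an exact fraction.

Adjust CN=65 to AMC III: 23·65/(10 + 0.13·65) → 1495 ÷ (369/20) = 29900/369 ≈ 81.030
S = 1000/(29900/369) − 10 = 700/299 in ≈ 2.341 in
Ia = 0.2S: 0.2·2.341 = 0.468 in (exactly 140/299)

S = 700/299 in ≈ 2.341 in; Ia = 140/299 in ≈ 0.468 in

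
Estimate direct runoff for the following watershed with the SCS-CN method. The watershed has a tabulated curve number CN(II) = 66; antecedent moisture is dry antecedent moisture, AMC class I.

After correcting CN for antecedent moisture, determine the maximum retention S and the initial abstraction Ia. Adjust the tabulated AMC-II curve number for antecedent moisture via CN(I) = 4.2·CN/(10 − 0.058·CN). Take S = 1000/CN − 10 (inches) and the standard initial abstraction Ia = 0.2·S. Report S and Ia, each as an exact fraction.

Adjust CN=66 to AMC I: 4.2·66/(10 − 0.058·66) → (1386/5) ÷ (1543/250) = 69300/1543 ≈ 44.913
Max retention: S = 1000/(69300/1543) − 10 = 8500/693 in (≈ 12.266 in)
Ia = 0.2·(8500/693) = 1700/693 in ≈ 2.453 in

S = 8500/693 in ≈ 12.266 in; Ia = 1700/693 in ≈ 2.453 in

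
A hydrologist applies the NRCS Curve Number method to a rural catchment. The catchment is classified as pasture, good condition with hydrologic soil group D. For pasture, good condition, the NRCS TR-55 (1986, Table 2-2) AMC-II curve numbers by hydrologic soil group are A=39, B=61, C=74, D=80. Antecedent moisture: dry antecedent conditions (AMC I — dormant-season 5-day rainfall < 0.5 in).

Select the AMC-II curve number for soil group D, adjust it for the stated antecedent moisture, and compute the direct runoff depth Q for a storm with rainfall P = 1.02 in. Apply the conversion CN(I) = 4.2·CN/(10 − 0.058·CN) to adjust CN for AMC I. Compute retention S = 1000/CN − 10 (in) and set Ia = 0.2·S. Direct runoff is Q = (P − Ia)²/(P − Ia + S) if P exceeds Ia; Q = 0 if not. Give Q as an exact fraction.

NRCS table: pasture, good condition, soil group D → CN(II) = 80
Adjust CN=80 to AMC I: 4.2·80/(10 − 0.058·80) → 336 ÷ (134/25) = 4200/67 ≈ 62.687
Max retention: S = 1000/(4200/67) − 10 = 125/21 in (≈ 5.952 in)
Initial abstraction Ia = S/5 = (125/21)/5 = 25/21 ≈ 1.190 in
P = 1.020 ≤ Ia = 1.190 in: entire storm abstracted, Q = 0.

Q = 0 in ≈ 0.000 in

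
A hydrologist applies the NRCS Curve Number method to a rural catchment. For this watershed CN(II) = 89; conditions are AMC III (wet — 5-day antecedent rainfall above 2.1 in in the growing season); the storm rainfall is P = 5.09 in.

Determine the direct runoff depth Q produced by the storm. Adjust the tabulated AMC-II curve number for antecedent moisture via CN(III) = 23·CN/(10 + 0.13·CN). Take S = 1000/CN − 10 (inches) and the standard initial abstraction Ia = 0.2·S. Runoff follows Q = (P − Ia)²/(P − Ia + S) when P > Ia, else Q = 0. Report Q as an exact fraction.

Adjust CN=89 to AMC III: 23·89/(10 + 0.13·89) → 2047 ÷ (2157/100) = 204700/2157 ≈ 94.900
S = 1000/(204700/2157) − 10 = 1100/2047 in ≈ 0.537 in
Initial abstraction Ia = S/5 = (1100/2047)/5 = 220/2047 ≈ 0.107 in
Excess rainfall: 5.090 − 0.107 = 4.983 in; P > Ia so Q > 0
Q = (1019923/204700)²/((1019923/204700) + 1100/2047) = (1040242925929/41902090000)/(1129923/204700) = 1040242925929/231295238100 in ≈ 4.497 in

Q = 1040242925929/231295238100 in ≈ 4.497 in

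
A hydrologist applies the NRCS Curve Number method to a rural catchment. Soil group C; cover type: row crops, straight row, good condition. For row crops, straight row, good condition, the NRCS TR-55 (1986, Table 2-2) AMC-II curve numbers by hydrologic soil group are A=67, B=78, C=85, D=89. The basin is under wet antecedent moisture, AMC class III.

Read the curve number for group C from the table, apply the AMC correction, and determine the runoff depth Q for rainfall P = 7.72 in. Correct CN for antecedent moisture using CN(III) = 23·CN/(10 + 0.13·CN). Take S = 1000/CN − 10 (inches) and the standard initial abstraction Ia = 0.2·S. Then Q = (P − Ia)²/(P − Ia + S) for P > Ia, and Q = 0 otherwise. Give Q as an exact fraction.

Q = 5470525369/796300825 in ≈ 6.870 in

NRCS table: row crops, straight row, good condition, soil group C → CN(II) = 85
Wet (AMC III): CN(III) = 23·85/(10 + 0.13·85) = 1955/(421/20) = 39100/421 ≈ 92.874
S = 1000/(39100/421) − 10 = 300/391 in ≈ 0.767 in
Initial abstraction Ia = S/5 = (300/391)/5 = 60/391 ≈ 0.153 in
P − Ia = 7.720 − 0.153 = 73963/9775 ≈ 7.567 in (> 0, runoff occurs)
Q = (73963/9775)²/((73963/9775) + 300/391) = (5470525369/95550625)/(81463/9775) = 5470525369/796300825 in ≈ 6.870 in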